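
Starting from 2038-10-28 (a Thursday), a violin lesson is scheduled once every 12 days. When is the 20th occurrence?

2039-06-13

The 20th occurrence is 19 intervals after the first: 19 × 12 = 228 days after 2038-10-28.
October has 31 days — 3 days to the end of October leaves 225.
November has 30 days (195 left).
December has 31 days (164 left).
January has 31 days (133 left).
February has 28 days (105 left).
March has 31 days (74 left).
April has 30 days (44 left).
May has 31 days (13 left).
13 days into June → 2039-06-13.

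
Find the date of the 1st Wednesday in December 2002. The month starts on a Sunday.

December 2002 begins on a Sunday, so the first Wednesday is December 4 (3 days later).

2002-12-04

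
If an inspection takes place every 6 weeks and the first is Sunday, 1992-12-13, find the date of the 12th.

The 12th occurrence is 11 intervals after the first: 11 × 42 = 462 days after 1992-12-13.
December has 31 days — 18 days to the end of December leaves 444.
1993 has 365 days (79 left).
January has 31 days (48 left).
February has 28 days (20 left).
20 days into March → 1994-03-20.

1994-03-20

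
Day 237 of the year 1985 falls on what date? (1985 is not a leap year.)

January has 31 days (237 − 31 = 206 remain).
February has 28 days (206 − 28 = 178 remain).
March has 31 days (178 − 31 = 147 remain).
April has 30 days (147 − 30 = 117 remain).
May has 31 days (117 − 31 = 86 remain).
June has 30 days (86 − 30 = 56 remain).
July has 31 days (56 − 31 = 25 remain).
25 into August → August 25.

August 25, 1985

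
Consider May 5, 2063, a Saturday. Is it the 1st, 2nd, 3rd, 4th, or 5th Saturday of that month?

Day 5 falls in week ⌈5/7⌉ of the month.
Days 1–7 hold the 1st Saturday, 8–14 the 2nd, 15–21 the 3rd, 22–28 the 4th, 29–31 the 5th.
5 is in the range for the 1st.

1st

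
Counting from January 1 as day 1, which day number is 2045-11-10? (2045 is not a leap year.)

Days in months before November: 31 + 28 + 31 + 30 + 31 + 30 + 31 + 31 + 30 + 31 = 304.
Plus 10 days into November → day 314.

314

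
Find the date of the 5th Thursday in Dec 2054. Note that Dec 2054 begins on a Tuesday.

Dec 31, 2054

Dec 2054 begins on a Tuesday, so the first Thursday is Dec 3 (2 days later).
The 5th Thursday is 4 weeks later: 3 + 28 = 31.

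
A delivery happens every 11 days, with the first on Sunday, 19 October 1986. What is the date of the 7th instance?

The 7th occurrence is 6 intervals after the first: 6 × 11 = 66 days after 19 October 1986.
October has 31 days — 12 days to the end of October leaves 54.
November has 30 days (24 left).
24 days into December → 24 December 1986.

24 December 1986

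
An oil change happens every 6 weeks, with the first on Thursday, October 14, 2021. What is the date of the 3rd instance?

January 6, 2022

The 3rd occurrence is 2 intervals after the first: 2 × 42 = 84 days after October 14, 2021.
October has 31 days — 17 days to the end of October leaves 67.
November has 30 days (37 left).
December has 31 days (6 left).
6 days into January → January 6, 2022.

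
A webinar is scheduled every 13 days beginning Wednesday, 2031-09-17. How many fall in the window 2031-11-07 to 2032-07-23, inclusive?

Occurrences land 13·i days after 2031-09-17 for i = 0, 1, 2, …
2031-11-07 is 51 days after the start; 51 ÷ 13 = 3 remainder 12; since the remainder is 12, round up to i = 4. First occurrence in the window: #5 on 2031-11-08 (4×13 = 52 days in).
2032-07-23 is 310 days after the start; 310 ÷ 13 = 23 remainder 11. Last occurrence in the window: #24 on 2032-07-12.
Occurrences #5 through #24: 20 in total.

20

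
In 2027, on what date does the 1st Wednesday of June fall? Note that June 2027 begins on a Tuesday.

June 2027 begins on a Tuesday, so the first Wednesday is June 2 (1 day later).

June 2, 2027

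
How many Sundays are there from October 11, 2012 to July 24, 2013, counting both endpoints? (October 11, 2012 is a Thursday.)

41

October 11, 2012 is a Thursday; the first Sunday on or after it is October 14, 2012 (3 days later).
From October 14, 2012 to July 24, 2013: 17 + 30 + 31 + 31 + 28 + 31 + 30 + 31 + 30 + 24 = 283 days (rest of October, November, December, January, February, March, April, May, June, July).
283 ÷ 7 = 40 full weeks with remainder 3, so 40 more Sundays after the first → 41.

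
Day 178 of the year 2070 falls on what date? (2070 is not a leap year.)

January has 31 days (178 − 31 = 147 remain).
February has 28 days (147 − 28 = 119 remain).
March has 31 days (119 − 31 = 88 remain).
April has 30 days (88 − 30 = 58 remain).
May has 31 days (58 − 31 = 27 remain).
27 into June → June 27.

June 27, 2070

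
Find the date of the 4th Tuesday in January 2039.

25 January 2039

The first Tuesday of January 2039 is January 4.
The 4th Tuesday is 3 weeks later: 4 + 21 = 25.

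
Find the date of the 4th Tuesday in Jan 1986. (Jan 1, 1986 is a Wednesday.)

Jan 1986 begins on a Wednesday, so the first Tuesday is Jan 7 (6 days later).
The 4th Tuesday is 3 weeks later: 7 + 21 = 28.

Jan 28, 1986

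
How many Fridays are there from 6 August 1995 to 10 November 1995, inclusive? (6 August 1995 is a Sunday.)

6 August 1995 is a Sunday; the first Friday on or after it is 11 August 1995 (5 days later).
From 11 August 1995 to 10 November 1995: 20 + 30 + 31 + 10 = 91 days (rest of August, September, October, November).
91 ÷ 7 = 13 full weeks with remainder 0, so 13 more Fridays after the first → 14.

14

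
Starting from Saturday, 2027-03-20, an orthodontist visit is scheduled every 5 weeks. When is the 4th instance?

2027-07-03

The 4th occurrence is 3 intervals after the first: 3 × 35 = 105 days after 2027-03-20.
March has 31 days — 11 days to the end of March leaves 94.
April has 30 days (64 left).
May has 31 days (33 left).
June has 30 days (3 left).
3 days into July → 2027-07-03.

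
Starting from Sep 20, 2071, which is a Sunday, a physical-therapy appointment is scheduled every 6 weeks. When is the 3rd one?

The 3rd occurrence is 2 intervals after the first: 2 × 42 = 84 days after Sep 20, 2071.
Sep has 30 days — 10 days to the end of Sep leaves 74.
Oct has 31 days (43 left).
Nov has 30 days (13 left).
13 days into Dec → Dec 13, 2071.

Dec 13, 2071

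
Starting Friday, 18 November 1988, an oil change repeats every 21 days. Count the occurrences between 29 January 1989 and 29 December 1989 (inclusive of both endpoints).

Occurrences land 21·i days after 18 November 1988 for i = 0, 1, 2, …
29 January 1989 is 72 days after the start; 72 ÷ 21 = 3 remainder 9; since the remainder is 9, round up to i = 4. First occurrence in the window: #5 on 10 February 1989 (4×21 = 84 days in).
29 December 1989 is 406 days after the start; 406 ÷ 21 = 19 remainder 7. Last occurrence in the window: #20 on 22 December 1989.
Occurrences #5 through #20: 16 in total.

16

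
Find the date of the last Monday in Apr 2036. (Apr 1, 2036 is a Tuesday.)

Apr 2036 begins on a Tuesday, so the first Monday is Apr 7 (6 days later).
Apr 2036 has 30 days. Adding weeks: 7, 14, 21, 28 — the last one ≤ 30 is the 28th.

Apr 28, 2036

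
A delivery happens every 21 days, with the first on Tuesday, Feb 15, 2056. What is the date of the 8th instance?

Jul 11, 2056

The 8th occurrence is 7 intervals after the first: 7 × 21 = 147 days after Feb 15, 2056.
Feb has 29 days — 14 days to the end of Feb leaves 133.
Mar has 31 days (102 left).
Apr has 30 days (72 left).
May has 31 days (41 left).
Jun has 30 days (11 left).
11 days into Jul → Jul 11, 2056.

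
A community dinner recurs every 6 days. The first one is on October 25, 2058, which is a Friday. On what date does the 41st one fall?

The 41st occurrence is 40 intervals after the first: 40 × 6 = 240 days after October 25, 2058.
October has 31 days — 6 days to the end of October leaves 234.
November has 30 days (204 left).
December has 31 days (173 left).
January has 31 days (142 left).
February has 28 days (114 left).
March has 31 days (83 left).
April has 30 days (53 left).
May has 31 days (22 left).
22 days into June → June 22, 2059.

June 22, 2059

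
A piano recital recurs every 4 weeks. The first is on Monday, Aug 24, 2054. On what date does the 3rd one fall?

The 3rd occurrence is 2 intervals after the first: 2 × 28 = 56 days after Aug 24, 2054.
Aug has 31 days — 7 days to the end of Aug leaves 49.
Sep has 30 days (19 left).
19 days into Oct → Oct 19, 2054.

Oct 19, 2054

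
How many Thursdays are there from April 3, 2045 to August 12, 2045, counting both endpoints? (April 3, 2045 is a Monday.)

19

April 3, 2045 is a Monday; the first Thursday on or after it is April 6, 2045 (3 days later).
From April 6, 2045 to August 12, 2045: 24 + 31 + 30 + 31 + 12 = 128 days (rest of April, May, June, July, August).
128 ÷ 7 = 18 full weeks with remainder 2, so 18 more Thursdays after the first → 19.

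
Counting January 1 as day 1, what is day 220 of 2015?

Aug 8, 2015

Jan has 31 days (220 − 31 = 189 remain).
Feb has 28 days (189 − 28 = 161 remain).
Mar has 31 days (161 − 31 = 130 remain).
Apr has 30 days (130 − 30 = 100 remain).
May has 31 days (100 − 31 = 69 remain).
Jun has 30 days (69 − 30 = 39 remain).
Jul has 31 days (39 − 31 = 8 remain).
8 into Aug → Aug 8.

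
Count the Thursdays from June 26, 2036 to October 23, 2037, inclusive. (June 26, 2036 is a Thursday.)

June 26, 2036 is a Thursday; the first Thursday on or after it is June 26, 2036.
From June 26, 2036 to October 23, 2037: 188 + 296 = 484 days (rest of 2036, to October 23, 2037 in 2037).
484 ÷ 7 = 69 full weeks with remainder 1, so 69 more Thursdays after the first → 70.

70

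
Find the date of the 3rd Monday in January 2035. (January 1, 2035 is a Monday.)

January 2035 begins on a Monday, so the first Monday is January 1.
The 3rd Monday is 2 weeks later: 1 + 14 = 15.

2035-01-15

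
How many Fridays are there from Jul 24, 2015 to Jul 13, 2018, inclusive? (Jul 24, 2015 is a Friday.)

Jul 24, 2015 is a Friday; the first Friday on or after it is Jul 24, 2015.
From Jul 24, 2015 to Jul 13, 2018: 160 + 366 + 365 + 194 = 1085 days (rest of 2015, 2016, 2017, to Jul 13, 2018 in 2018).
1085 ÷ 7 = 155 full weeks with remainder 0, so 155 more Fridays after the first → 156.

156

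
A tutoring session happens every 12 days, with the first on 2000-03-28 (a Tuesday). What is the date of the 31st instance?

2001-03-23

The 31st occurrence is 30 intervals after the first: 30 × 12 = 360 days after 2000-03-28.
March has 31 days — 3 days to the end of March leaves 357.
April has 30 days (327 left).
May has 31 days (296 left).
June has 30 days (266 left).
July has 31 days (235 left).
August has 31 days (204 left).
September has 30 days (174 left).
October has 31 days (143 left).
November has 30 days (113 left).
December has 31 days (82 left).
January has 31 days (51 left).
February has 28 days (23 left).
23 days into March → 2001-03-23.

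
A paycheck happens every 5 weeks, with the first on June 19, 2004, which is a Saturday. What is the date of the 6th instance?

The 6th occurrence is 5 intervals after the first: 5 × 35 = 175 days after June 19, 2004.
June has 30 days — 11 days to the end of June leaves 164.
July has 31 days (133 left).
August has 31 days (102 left).
September has 30 days (72 left).
October has 31 days (41 left).
November has 30 days (11 left).
11 days into December → December 11, 2004.

December 11, 2004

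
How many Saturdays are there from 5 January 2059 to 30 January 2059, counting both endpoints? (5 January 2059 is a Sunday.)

3

5 January 2059 is a Sunday; the first Saturday on or after it is 11 January 2059 (6 days later).
From 11 January 2059 to 30 January 2059 is 30 − 11 = 19 days.
19 ÷ 7 = 2 full weeks with remainder 5, so 2 more Saturdays after the first → 3.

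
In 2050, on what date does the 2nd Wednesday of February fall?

The first Wednesday of February 2050 is February 2.
The 2nd Wednesday is 1 weeks later: 2 + 7 = 9.

February 9, 2050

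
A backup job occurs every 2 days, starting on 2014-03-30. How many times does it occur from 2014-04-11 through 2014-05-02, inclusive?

11

Occurrences land 2·i days after 2014-03-30 for i = 0, 1, 2, …
2014-04-11 is 12 days after the start; 12 ÷ 2 = 6 remainder 0. First occurrence in the window: #7 on 2014-04-11 (6×2 = 12 days in).
2014-05-02 is 33 days after the start; 33 ÷ 2 = 16 remainder 1. Last occurrence in the window: #17 on 2014-05-01.
Occurrences #7 through #17: 11 in total.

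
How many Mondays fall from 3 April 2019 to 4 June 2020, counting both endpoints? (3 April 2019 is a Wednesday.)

61

3 April 2019 is a Wednesday; the first Monday on or after it is 8 April 2019 (5 days later).
From 8 April 2019 to 4 June 2020: 267 + 156 = 423 days (rest of 2019, to 4 June 2020 in 2020).
423 ÷ 7 = 60 full weeks with remainder 3, so 60 more Mondays after the first → 61.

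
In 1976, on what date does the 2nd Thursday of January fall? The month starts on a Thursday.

January 1976 begins on a Thursday, so the first Thursday is January 1.
The 2nd Thursday is 1 weeks later: 1 + 7 = 8.

1976-01-08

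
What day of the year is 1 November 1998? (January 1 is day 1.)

Days in months before November: 31 + 28 + 31 + 30 + 31 + 30 + 31 + 31 + 30 + 31 = 304.
Plus 1 day into November → day 305.

305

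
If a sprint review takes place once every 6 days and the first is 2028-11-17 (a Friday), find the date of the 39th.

The 39th occurrence is 38 intervals after the first: 38 × 6 = 228 days after 2028-11-17.
November has 30 days — 13 days to the end of November leaves 215.
December has 31 days (184 left).
January has 31 days (153 left).
February has 28 days (125 left).
March has 31 days (94 left).
April has 30 days (64 left).
May has 31 days (33 left).
June has 30 days (3 left).
3 days into July → 2029-07-03.

2029-07-03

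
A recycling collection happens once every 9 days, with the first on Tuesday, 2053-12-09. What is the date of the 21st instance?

2054-06-07

The 21st occurrence is 20 intervals after the first: 20 × 9 = 180 days after 2053-12-09.
December has 31 days — 22 days to the end of December leaves 158.
January has 31 days (127 left).
February has 28 days (99 left).
March has 31 days (68 left).
April has 30 days (38 left).
May has 31 days (7 left).
7 days into June → 2054-06-07.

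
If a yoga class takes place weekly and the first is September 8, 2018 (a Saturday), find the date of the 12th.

The 12th occurrence is 11 intervals after the first: 11 × 7 = 77 days after September 8, 2018.
September has 30 days — 22 days to the end of September leaves 55.
October has 31 days (24 left).
24 days into November → November 24, 2018.

November 24, 2018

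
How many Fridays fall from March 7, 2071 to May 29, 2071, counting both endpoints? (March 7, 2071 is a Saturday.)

12

March 7, 2071 is a Saturday; the first Friday on or after it is March 13, 2071 (6 days later).
From March 13, 2071 to May 29, 2071: 18 + 30 + 29 = 77 days (rest of March, April, May).
77 ÷ 7 = 11 full weeks with remainder 0, so 11 more Fridays after the first → 12.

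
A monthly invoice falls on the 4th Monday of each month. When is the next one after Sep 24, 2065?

Sep 28, 2065

Sep 2065 starts on a Tuesday; its first Monday is the 7th, so the 4th Monday is the 28th — Sep 28, 2065.
Sep 28, 2065 is after Sep 24, 2065, so that is the next one.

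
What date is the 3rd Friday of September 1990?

September 21, 1990

The first Friday of September 1990 is September 7.
The 3rd Friday is 2 weeks later: 7 + 14 = 21.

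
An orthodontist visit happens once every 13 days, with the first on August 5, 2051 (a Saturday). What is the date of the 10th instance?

November 30, 2051

The 10th occurrence is 9 intervals after the first: 9 × 13 = 117 days after August 5, 2051.
August has 31 days — 26 days to the end of August leaves 91.
September has 30 days (61 left).
October has 31 days (30 left).
30 days into November → November 30, 2051.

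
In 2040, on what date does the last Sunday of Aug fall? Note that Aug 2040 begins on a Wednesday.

Aug 26, 2040

Aug 2040 begins on a Wednesday, so the first Sunday is Aug 5 (4 days later).
Aug 2040 has 31 days. Adding weeks: 5, 12, 19, 26 — the last one ≤ 31 is the 26th.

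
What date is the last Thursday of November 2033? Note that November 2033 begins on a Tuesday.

November 2033 begins on a Tuesday, so the first Thursday is November 3 (2 days later).
November 2033 has 30 days. Adding weeks: 3, 10, 17, 24 — the last one ≤ 30 is the 24th.

November 24, 2033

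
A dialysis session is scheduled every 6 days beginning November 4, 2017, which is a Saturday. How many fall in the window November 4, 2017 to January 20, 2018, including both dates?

13

Occurrences land 6·i days after November 4, 2017 for i = 0, 1, 2, …
The window opens on the start date, so the first occurrence inside is #1 on November 4, 2017.
January 20, 2018 is 77 days after the start; 77 ÷ 6 = 12 remainder 5. Last occurrence in the window: #13 on January 15, 2018.
Occurrences #1 through #13: 13 in total.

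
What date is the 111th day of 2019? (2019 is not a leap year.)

2019-04-21

January has 31 days (111 − 31 = 80 remain).
February has 28 days (80 − 28 = 52 remain).
March has 31 days (52 − 31 = 21 remain).
21 into April → April 21.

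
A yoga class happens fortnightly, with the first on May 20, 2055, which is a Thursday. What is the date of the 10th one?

Sep 23, 2055

The 10th occurrence is 9 intervals after the first: 9 × 14 = 126 days after May 20, 2055.
May has 31 days — 11 days to the end of May leaves 115.
Jun has 30 days (85 left).
Jul has 31 days (54 left).
Aug has 31 days (23 left).
23 days into Sep → Sep 23, 2055.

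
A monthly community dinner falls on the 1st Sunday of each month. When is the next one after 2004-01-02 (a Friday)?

January 2004 starts on a Thursday, so its 1st Sunday is 2004-01-04 (3 days in).
2004-01-04 is after 2004-01-02, so that is the next one.

2004-01-04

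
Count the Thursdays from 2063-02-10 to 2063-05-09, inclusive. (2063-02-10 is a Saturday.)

2063-02-10 is a Saturday; the first Thursday on or after it is 2063-02-15 (5 days later).
From 2063-02-15 to 2063-05-09: 13 + 31 + 30 + 9 = 83 days (rest of February, March, April, May).
83 ÷ 7 = 11 full weeks with remainder 6, so 11 more Thursdays after the first → 12.

12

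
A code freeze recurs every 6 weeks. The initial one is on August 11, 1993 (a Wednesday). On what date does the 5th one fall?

The 5th occurrence is 4 intervals after the first: 4 × 42 = 168 days after August 11, 1993.
August has 31 days — 20 days to the end of August leaves 148.
September has 30 days (118 left).
October has 31 days (87 left).
November has 30 days (57 left).
December has 31 days (26 left).
26 days into January → January 26, 1994.

January 26, 1994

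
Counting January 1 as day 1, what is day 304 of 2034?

Oct 31, 2034

Jan has 31 days (304 − 31 = 273 remain).
Feb has 28 days (273 − 28 = 245 remain).
Mar has 31 days (245 − 31 = 214 remain).
Apr has 30 days (214 − 30 = 184 remain).
May has 31 days (184 − 31 = 153 remain).
Jun has 30 days (153 − 30 = 123 remain).
Jul has 31 days (123 − 31 = 92 remain).
Aug has 31 days (92 − 31 = 61 remain).
Sep has 30 days (61 − 30 = 31 remain).
31 into Oct → Oct 31.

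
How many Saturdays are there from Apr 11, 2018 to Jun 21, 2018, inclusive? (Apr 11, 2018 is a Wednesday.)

10

Apr 11, 2018 is a Wednesday; the first Saturday on or after it is Apr 14, 2018 (3 days later).
From Apr 14, 2018 to Jun 21, 2018: 16 + 31 + 21 = 68 days (rest of Apr, May, Jun).
68 ÷ 7 = 9 full weeks with remainder 5, so 9 more Saturdays after the first → 10.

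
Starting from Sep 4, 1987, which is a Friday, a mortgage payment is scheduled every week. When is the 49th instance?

Aug 5, 1988

The 49th occurrence is 48 intervals after the first: 48 × 7 = 336 days after Sep 4, 1987.
Sep has 30 days — 26 days to the end of Sep leaves 310.
Oct has 31 days (279 left).
Nov has 30 days (249 left).
Dec has 31 days (218 left).
Jan has 31 days (187 left).
Feb has 29 days (158 left).
Mar has 31 days (127 left).
Apr has 30 days (97 left).
May has 31 days (66 left).
Jun has 30 days (36 left).
Jul has 31 days (5 left).
5 days into Aug → Aug 5, 1988.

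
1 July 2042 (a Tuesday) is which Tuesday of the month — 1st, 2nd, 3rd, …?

1st

Day 1 falls in week ⌈1/7⌉ of the month.
Days 1–7 hold the 1st Tuesday, 8–14 the 2nd, 15–21 the 3rd, 22–28 the 4th, 29–31 the 5th.
1 is in the range for the 1st.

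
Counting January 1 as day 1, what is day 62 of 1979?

January has 31 days (62 − 31 = 31 remain).
February has 28 days (31 − 28 = 3 remain).
3 into March → March 3.

3 March 1979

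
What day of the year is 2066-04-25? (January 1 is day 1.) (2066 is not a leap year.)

115

Days in months before April: 31 + 28 + 31 = 90.
Plus 25 days into April → day 115.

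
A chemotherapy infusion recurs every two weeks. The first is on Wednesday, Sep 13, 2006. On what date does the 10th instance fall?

Jan 17, 2007

The 10th occurrence is 9 intervals after the first: 9 × 14 = 126 days after Sep 13, 2006.
Sep has 30 days — 17 days to the end of Sep leaves 109.
Oct has 31 days (78 left).
Nov has 30 days (48 left).
Dec has 31 days (17 left).
17 days into Jan → Jan 17, 2007.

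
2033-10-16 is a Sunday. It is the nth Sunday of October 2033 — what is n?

3rd

Day 16 falls in week ⌈16/7⌉ of the month.
Days 1–7 hold the 1st Sunday, 8–14 the 2nd, 15–21 the 3rd, 22–28 the 4th, 29–31 the 5th.
16 is in the range for the 3rd.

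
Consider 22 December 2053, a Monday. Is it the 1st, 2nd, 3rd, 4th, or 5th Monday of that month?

Day 22 falls in week ⌈22/7⌉ of the month.
Days 1–7 hold the 1st Monday, 8–14 the 2nd, 15–21 the 3rd, 22–28 the 4th, 29–31 the 5th.
22 is in the range for the 4th.

4th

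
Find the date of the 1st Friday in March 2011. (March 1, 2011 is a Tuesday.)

4 March 2011

March 2011 begins on a Tuesday, so the first Friday is March 4 (3 days later).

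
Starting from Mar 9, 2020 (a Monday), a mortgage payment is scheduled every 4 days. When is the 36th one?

The 36th occurrence is 35 intervals after the first: 35 × 4 = 140 days after Mar 9, 2020.
Mar has 31 days — 22 days to the end of Mar leaves 118.
Apr has 30 days (88 left).
May has 31 days (57 left).
Jun has 30 days (27 left).
27 days into Jul → Jul 27, 2020.

Jul 27, 2020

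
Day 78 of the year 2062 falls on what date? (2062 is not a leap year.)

19 March 2062

January has 31 days (78 − 31 = 47 remain).
February has 28 days (47 − 28 = 19 remain).
19 into March → March 19.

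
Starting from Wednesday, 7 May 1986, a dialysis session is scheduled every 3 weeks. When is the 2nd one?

The 2nd occurrence is 1 interval after the first: 1 × 21 = 21 days after 7 May 1986.
21 days later is 28 May 1986.

28 May 1986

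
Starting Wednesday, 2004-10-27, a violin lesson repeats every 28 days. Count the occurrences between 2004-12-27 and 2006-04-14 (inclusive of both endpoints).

17

Occurrences land 28·i days after 2004-10-27 for i = 0, 1, 2, …
2004-12-27 is 61 days after the start; 61 ÷ 28 = 2 remainder 5; since the remainder is 5, round up to i = 3. First occurrence in the window: #4 on 2005-01-19 (3×28 = 84 days in).
2006-04-14 is 534 days after the start; 534 ÷ 28 = 19 remainder 2. Last occurrence in the window: #20 on 2006-04-12.
Occurrences #4 through #20: 17 in total.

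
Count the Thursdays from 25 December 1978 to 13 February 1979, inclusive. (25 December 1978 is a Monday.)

25 December 1978 is a Monday; the first Thursday on or after it is 28 December 1978 (3 days later).
From 28 December 1978 to 13 February 1979: 3 + 31 + 13 = 47 days (rest of December, January, February).
47 ÷ 7 = 6 full weeks with remainder 5, so 6 more Thursdays after the first → 7.

7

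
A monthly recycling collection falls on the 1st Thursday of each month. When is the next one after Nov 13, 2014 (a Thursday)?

Dec 4, 2014

Nov 2014 starts on a Saturday, so its 1st Thursday is Nov 6, 2014 (5 days in).
That is not after Nov 13, 2014, so look at Dec 2014.
Dec 2014 starts on a Monday, so its 1st Thursday is Dec 4, 2014 (3 days in).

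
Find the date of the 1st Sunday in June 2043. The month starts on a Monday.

7 June 2043

June 2043 begins on a Monday, so the first Sunday is June 7 (6 days later).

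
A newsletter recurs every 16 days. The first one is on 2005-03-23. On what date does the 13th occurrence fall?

The 13th occurrence is 12 intervals after the first: 12 × 16 = 192 days after 2005-03-23.
March has 31 days — 8 days to the end of March leaves 184.
April has 30 days (154 left).
May has 31 days (123 left).
June has 30 days (93 left).
July has 31 days (62 left).
August has 31 days (31 left).
September has 30 days (1 left).
1 day into October → 2005-10-01.

2005-10-01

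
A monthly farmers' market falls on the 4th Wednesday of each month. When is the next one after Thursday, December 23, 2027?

December 2027 starts on a Wednesday; its first Wednesday is the 1st, so the 4th Wednesday is the 22nd — December 22, 2027.
That is not after December 23, 2027, so look at January 2028.
January 2028 starts on a Saturday; its first Wednesday is the 5th, so the 4th Wednesday is the 26th — January 26, 2028.

January 26, 2028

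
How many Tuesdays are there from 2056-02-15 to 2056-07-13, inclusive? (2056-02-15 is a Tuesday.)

2056-02-15 is a Tuesday; the first Tuesday on or after it is 2056-02-15.
From 2056-02-15 to 2056-07-13: 14 + 31 + 30 + 31 + 30 + 13 = 149 days (rest of February, March, April, May, June, July).
149 ÷ 7 = 21 full weeks with remainder 2, so 21 more Tuesdays after the first → 22.

22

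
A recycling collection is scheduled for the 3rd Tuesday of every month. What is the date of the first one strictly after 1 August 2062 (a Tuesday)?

August 2062 starts on a Tuesday; its first Tuesday is the 1st, so the 3rd Tuesday is the 15th — 15 August 2062.
15 August 2062 is after 1 August 2062, so that is the next one.

15 August 2062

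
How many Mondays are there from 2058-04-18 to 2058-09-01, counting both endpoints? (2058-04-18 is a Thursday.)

2058-04-18 is a Thursday; the first Monday on or after it is 2058-04-22 (4 days later).
From 2058-04-22 to 2058-09-01: 8 + 31 + 30 + 31 + 31 + 1 = 132 days (rest of April, May, June, July, August, September).
132 ÷ 7 = 18 full weeks with remainder 6, so 18 more Mondays after the first → 19.

19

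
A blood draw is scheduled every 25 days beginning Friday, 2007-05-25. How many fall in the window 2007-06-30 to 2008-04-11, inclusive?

11

Occurrences land 25·i days after 2007-05-25 for i = 0, 1, 2, …
2007-06-30 is 36 days after the start; 36 ÷ 25 = 1 remainder 11; since the remainder is 11, round up to i = 2. First occurrence in the window: #3 on 2007-07-14 (2×25 = 50 days in).
2008-04-11 is 322 days after the start; 322 ÷ 25 = 12 remainder 22. Last occurrence in the window: #13 on 2008-03-20.
Occurrences #3 through #13: 11 in total.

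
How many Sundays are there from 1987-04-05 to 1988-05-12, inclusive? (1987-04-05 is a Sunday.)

1987-04-05 is a Sunday; the first Sunday on or after it is 1987-04-05.
From 1987-04-05 to 1988-05-12: 270 + 133 = 403 days (rest of 1987, to 1988-05-12 in 1988).
403 ÷ 7 = 57 full weeks with remainder 4, so 57 more Sundays after the first → 58.

58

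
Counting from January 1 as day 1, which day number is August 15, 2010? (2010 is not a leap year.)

227

Days in months before August: 31 + 28 + 31 + 30 + 31 + 30 + 31 = 212.
Plus 15 days into August → day 227.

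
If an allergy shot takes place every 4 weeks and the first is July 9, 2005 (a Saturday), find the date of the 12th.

The 12th occurrence is 11 intervals after the first: 11 × 28 = 308 days after July 9, 2005.
July has 31 days — 22 days to the end of July leaves 286.
August has 31 days (255 left).
September has 30 days (225 left).
October has 31 days (194 left).
November has 30 days (164 left).
December has 31 days (133 left).
January has 31 days (102 left).
February has 28 days (74 left).
March has 31 days (43 left).
April has 30 days (13 left).
13 days into May → May 13, 2006.

May 13, 2006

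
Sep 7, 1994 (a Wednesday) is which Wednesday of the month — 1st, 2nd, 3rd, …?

1st

Day 7 falls in week ⌈7/7⌉ of the month.
Days 1–7 hold the 1st Wednesday, 8–14 the 2nd, 15–21 the 3rd, 22–28 the 4th, 29–31 the 5th.
7 is in the range for the 1st.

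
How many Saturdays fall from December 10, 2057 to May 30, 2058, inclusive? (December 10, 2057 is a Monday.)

24

December 10, 2057 is a Monday; the first Saturday on or after it is December 15, 2057 (5 days later).
From December 15, 2057 to May 30, 2058: 16 + 31 + 28 + 31 + 30 + 30 = 166 days (rest of December, January, February, March, April, May).
166 ÷ 7 = 23 full weeks with remainder 5, so 23 more Saturdays after the first → 24.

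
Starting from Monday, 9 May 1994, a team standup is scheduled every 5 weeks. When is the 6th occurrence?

31 October 1994

The 6th occurrence is 5 intervals after the first: 5 × 35 = 175 days after 9 May 1994.
May has 31 days — 22 days to the end of May leaves 153.
June has 30 days (123 left).
July has 31 days (92 left).
August has 31 days (61 left).
September has 30 days (31 left).
31 days into October → 31 October 1994.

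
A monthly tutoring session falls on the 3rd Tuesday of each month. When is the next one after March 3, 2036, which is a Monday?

March 18, 2036

March 2036 starts on a Saturday; its first Tuesday is the 4th, so the 3rd Tuesday is the 18th — March 18, 2036.
March 18, 2036 is after March 3, 2036, so that is the next one.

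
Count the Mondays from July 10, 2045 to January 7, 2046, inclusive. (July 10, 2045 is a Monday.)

July 10, 2045 is a Monday; the first Monday on or after it is July 10, 2045.
From July 10, 2045 to January 7, 2046: 21 + 31 + 30 + 31 + 30 + 31 + 7 = 181 days (rest of July, August, September, October, November, December, January).
181 ÷ 7 = 25 full weeks with remainder 6, so 25 more Mondays after the first → 26.

26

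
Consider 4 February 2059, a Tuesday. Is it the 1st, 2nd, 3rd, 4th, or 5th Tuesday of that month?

1st

Day 4 falls in week ⌈4/7⌉ of the month.
Days 1–7 hold the 1st Tuesday, 8–14 the 2nd, 15–21 the 3rd, 22–28 the 4th, 29–31 the 5th.
4 is in the range for the 1st.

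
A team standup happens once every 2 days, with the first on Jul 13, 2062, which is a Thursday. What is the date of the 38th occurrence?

Sep 25, 2062

The 38th occurrence is 37 intervals after the first: 37 × 2 = 74 days after Jul 13, 2062.
Jul has 31 days — 18 days to the end of Jul leaves 56.
Aug has 31 days (25 left).
25 days into Sep → Sep 25, 2062.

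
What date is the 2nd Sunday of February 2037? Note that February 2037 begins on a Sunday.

8 February 2037

February 2037 begins on a Sunday, so the first Sunday is February 1.
The 2nd Sunday is 1 weeks later: 1 + 7 = 8.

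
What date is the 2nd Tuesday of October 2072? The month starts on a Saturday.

October 2072 begins on a Saturday, so the first Tuesday is October 4 (3 days later).
The 2nd Tuesday is 1 weeks later: 4 + 7 = 11.

2072-10-11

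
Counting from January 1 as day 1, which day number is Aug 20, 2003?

Days in months before Aug: 31 + 28 + 31 + 30 + 31 + 30 + 31 = 212.
Plus 20 days into Aug → day 232.

232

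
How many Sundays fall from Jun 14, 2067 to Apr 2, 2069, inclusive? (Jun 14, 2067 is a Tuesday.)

Jun 14, 2067 is a Tuesday; the first Sunday on or after it is Jun 19, 2067 (5 days later).
From Jun 19, 2067 to Apr 2, 2069: 195 + 366 + 92 = 653 days (rest of 2067, 2068, to Apr 2, 2069 in 2069).
653 ÷ 7 = 93 full weeks with remainder 2, so 93 more Sundays after the first → 94.

94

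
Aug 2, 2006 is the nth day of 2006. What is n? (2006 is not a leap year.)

214

Days in months before Aug: 31 + 28 + 31 + 30 + 31 + 30 + 31 = 212.
Plus 2 days into Aug → day 214.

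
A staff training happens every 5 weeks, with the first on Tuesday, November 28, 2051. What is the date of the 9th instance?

September 3, 2052

The 9th occurrence is 8 intervals after the first: 8 × 35 = 280 days after November 28, 2051.
November has 30 days — 2 days to the end of November leaves 278.
December has 31 days (247 left).
January has 31 days (216 left).
February has 29 days (187 left).
March has 31 days (156 left).
April has 30 days (126 left).
May has 31 days (95 left).
June has 30 days (65 left).
July has 31 days (34 left).
August has 31 days (3 left).
3 days into September → September 3, 2052.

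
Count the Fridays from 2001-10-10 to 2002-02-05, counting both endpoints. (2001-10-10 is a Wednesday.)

17

2001-10-10 is a Wednesday; the first Friday on or after it is 2001-10-12 (2 days later).
From 2001-10-12 to 2002-02-05: 19 + 30 + 31 + 31 + 5 = 116 days (rest of October, November, December, January, February).
116 ÷ 7 = 16 full weeks with remainder 4, so 16 more Fridays after the first → 17.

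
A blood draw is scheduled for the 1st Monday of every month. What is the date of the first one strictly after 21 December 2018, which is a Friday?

7 January 2019

December 2018 starts on a Saturday, so its 1st Monday is 3 December 2018 (2 days in).
That is not after 21 December 2018, so look at January 2019.
January 2019 starts on a Tuesday, so its 1st Monday is 7 January 2019 (6 days in).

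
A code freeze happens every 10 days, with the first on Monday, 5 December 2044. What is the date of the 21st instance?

The 21st occurrence is 20 intervals after the first: 20 × 10 = 200 days after 5 December 2044.
December has 31 days — 26 days to the end of December leaves 174.
January has 31 days (143 left).
February has 28 days (115 left).
March has 31 days (84 left).
April has 30 days (54 left).
May has 31 days (23 left).
23 days into June → 23 June 2045.

23 June 2045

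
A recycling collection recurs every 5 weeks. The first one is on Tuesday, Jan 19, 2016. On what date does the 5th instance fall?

Jun 7, 2016

The 5th occurrence is 4 intervals after the first: 4 × 35 = 140 days after Jan 19, 2016.
Jan has 31 days — 12 days to the end of Jan leaves 128.
Feb has 29 days (99 left).
Mar has 31 days (68 left).
Apr has 30 days (38 left).
May has 31 days (7 left).
7 days into Jun → Jun 7, 2016.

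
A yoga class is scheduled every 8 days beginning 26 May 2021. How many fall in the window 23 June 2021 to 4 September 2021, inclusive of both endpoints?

9

Occurrences land 8·i days after 26 May 2021 for i = 0, 1, 2, …
23 June 2021 is 28 days after the start; 28 ÷ 8 = 3 remainder 4; since the remainder is 4, round up to i = 4. First occurrence in the window: #5 on 27 June 2021 (4×8 = 32 days in).
4 September 2021 is 101 days after the start; 101 ÷ 8 = 12 remainder 5. Last occurrence in the window: #13 on 30 August 2021.
Occurrences #5 through #13: 9 in total.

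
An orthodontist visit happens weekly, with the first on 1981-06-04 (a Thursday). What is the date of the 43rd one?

The 43rd occurrence is 42 intervals after the first: 42 × 7 = 294 days after 1981-06-04.
June has 30 days — 26 days to the end of June leaves 268.
July has 31 days (237 left).
August has 31 days (206 left).
September has 30 days (176 left).
October has 31 days (145 left).
November has 30 days (115 left).
December has 31 days (84 left).
January has 31 days (53 left).
February has 28 days (25 left).
25 days into March → 1982-03-25.

1982-03-25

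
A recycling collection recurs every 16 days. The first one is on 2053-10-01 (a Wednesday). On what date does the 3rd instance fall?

2053-11-02

The 3rd occurrence is 2 intervals after the first: 2 × 16 = 32 days after 2053-10-01.
October has 31 days — 30 days to the end of October leaves 2.
2 days into November → 2053-11-02.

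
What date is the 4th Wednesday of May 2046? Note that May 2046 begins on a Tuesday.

23 May 2046

May 2046 begins on a Tuesday, so the first Wednesday is May 2 (1 day later).
The 4th Wednesday is 3 weeks later: 2 + 21 = 23.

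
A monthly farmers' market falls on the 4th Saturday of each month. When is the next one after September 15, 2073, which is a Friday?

September 23, 2073

September 2073 starts on a Friday; its first Saturday is the 2nd, so the 4th Saturday is the 23rd — September 23, 2073.
September 23, 2073 is after September 15, 2073, so that is the next one.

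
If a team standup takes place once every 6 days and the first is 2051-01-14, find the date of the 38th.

The 38th occurrence is 37 intervals after the first: 37 × 6 = 222 days after 2051-01-14.
January has 31 days — 17 days to the end of January leaves 205.
February has 28 days (177 left).
March has 31 days (146 left).
April has 30 days (116 left).
May has 31 days (85 left).
June has 30 days (55 left).
July has 31 days (24 left).
24 days into August → 2051-08-24.

2051-08-24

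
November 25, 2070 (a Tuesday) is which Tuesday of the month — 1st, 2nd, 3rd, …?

Day 25 falls in week ⌈25/7⌉ of the month.
Days 1–7 hold the 1st Tuesday, 8–14 the 2nd, 15–21 the 3rd, 22–28 the 4th, 29–31 the 5th.
25 is in the range for the 4th.

4th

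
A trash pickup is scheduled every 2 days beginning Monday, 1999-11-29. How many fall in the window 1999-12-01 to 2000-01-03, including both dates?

Occurrences land 2·i days after 1999-11-29 for i = 0, 1, 2, …
1999-12-01 is 2 days after the start; 2 ÷ 2 = 1 remainder 0. First occurrence in the window: #2 on 1999-12-01 (1×2 = 2 days in).
2000-01-03 is 35 days after the start; 35 ÷ 2 = 17 remainder 1. Last occurrence in the window: #18 on 2000-01-02.
Occurrences #2 through #18: 17 in total.

17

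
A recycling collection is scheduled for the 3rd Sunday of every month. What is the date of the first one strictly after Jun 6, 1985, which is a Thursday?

Jun 1985 starts on a Saturday; its first Sunday is the 2nd, so the 3rd Sunday is the 16th — Jun 16, 1985.
Jun 16, 1985 is after Jun 6, 1985, so that is the next one.

Jun 16, 1985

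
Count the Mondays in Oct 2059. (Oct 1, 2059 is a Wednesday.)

Oct 1, 2059 is a Wednesday; the first Monday on or after it is Oct 6, 2059 (5 days later).
From Oct 6, 2059 to Oct 31, 2059 is 31 − 6 = 25 days.
25 ÷ 7 = 3 full weeks with remainder 4, so 3 more Mondays after the first → 4.

4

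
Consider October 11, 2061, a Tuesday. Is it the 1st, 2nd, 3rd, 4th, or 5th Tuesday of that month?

Day 11 falls in week ⌈11/7⌉ of the month.
Days 1–7 hold the 1st Tuesday, 8–14 the 2nd, 15–21 the 3rd, 22–28 the 4th, 29–31 the 5th.
11 is in the range for the 2nd.

2nd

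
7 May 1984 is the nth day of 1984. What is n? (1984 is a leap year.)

Days in months before May: 31 + 29 + 31 + 30 = 121.
Plus 7 days into May → day 128.

128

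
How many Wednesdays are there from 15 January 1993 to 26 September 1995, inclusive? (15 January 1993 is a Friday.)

15 January 1993 is a Friday; the first Wednesday on or after it is 20 January 1993 (5 days later).
From 20 January 1993 to 26 September 1995: 345 + 365 + 269 = 979 days (rest of 1993, 1994, to 26 September 1995 in 1995).
979 ÷ 7 = 139 full weeks with remainder 6, so 139 more Wednesdays after the first → 140.

140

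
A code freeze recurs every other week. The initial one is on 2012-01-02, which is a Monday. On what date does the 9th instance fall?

The 9th occurrence is 8 intervals after the first: 8 × 14 = 112 days after 2012-01-02.
January has 31 days — 29 days to the end of January leaves 83.
February has 29 days (54 left).
March has 31 days (23 left).
23 days into April → 2012-04-23.

2012-04-23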